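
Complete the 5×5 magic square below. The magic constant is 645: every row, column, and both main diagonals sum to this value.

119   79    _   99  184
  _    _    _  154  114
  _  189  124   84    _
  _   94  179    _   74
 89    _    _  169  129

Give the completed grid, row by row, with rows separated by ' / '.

The remaining cell in row 1 is (1,3) = 645 − 481 = 164.
The remaining cell in column 4 is (4,4) = 645 − 506 = 139.
Using column 5: 184 + 114 + 74 + 129 + ? → (3,5) = 645 − 501 = 144.
Main diagonal needs 645; the known cells sum to 511, so (2,2) = 134.
Row 3: 189 + 124 + 84 + 144 + ? = 645, so (3,1) = 104.
Row 4 needs 645; the known cells sum to 486, so (4,1) = 159.
Column 1: 119 + 104 + 159 + 89 + ? = 645, so (2,1) = 174.
Column 2 must total 645; the given cells sum to 496, so (5,2) = 149.
Row 2: 174 + 134 + 154 + 114 + ? = 645, so (2,3) = 69.
The remaining cell in row 5 is (5,3) = 645 − 536 = 109.

119 79 164 99 184 / 174 134 69 154 114 / 104 189 124 84 144 / 159 94 179 139 74 / 89 149 109 169 129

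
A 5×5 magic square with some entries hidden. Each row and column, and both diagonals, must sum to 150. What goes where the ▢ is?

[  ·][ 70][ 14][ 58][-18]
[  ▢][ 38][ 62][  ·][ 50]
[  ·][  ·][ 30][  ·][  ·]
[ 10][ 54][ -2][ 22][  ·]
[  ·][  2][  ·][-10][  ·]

Row 1 must total 150; the given cells sum to 124, so (1,1) = 26.
From row 4, 150 − (10 + 54 + (-2) + 22) gives (4,5) = 66.
Column 2 needs 150; the known cells sum to 164, so (3,2) = -14.
The remaining cell in column 3 is (5,3) = 150 − 104 = 46.
The remaining cell in main diagonal is (5,5) = 150 − 116 = 34.
Using row 5: 2 + 46 + (-10) + 34 + ? → (5,1) = 150 − 72 = 78.
Column 5 must total 150; the given cells sum to 132, so (3,5) = 18.
Using anti-diagonal: -18 + 30 + 54 + 78 + ? → (2,4) = 150 − 144 = 6.
Row 2: 38 + 62 + 6 + 50 + ? = 150, so (2,1) = -6.

-6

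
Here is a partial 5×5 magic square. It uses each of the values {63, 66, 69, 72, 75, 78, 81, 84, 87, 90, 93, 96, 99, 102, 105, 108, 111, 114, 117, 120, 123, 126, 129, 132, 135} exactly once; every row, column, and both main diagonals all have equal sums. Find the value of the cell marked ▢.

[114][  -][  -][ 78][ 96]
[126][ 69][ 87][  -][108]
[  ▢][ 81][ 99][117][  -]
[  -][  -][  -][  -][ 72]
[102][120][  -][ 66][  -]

63

The 25 entries sum to 2475, so each line sums to 2475/5 = 495.
Row 2 needs 495; the known cells sum to 390, so (2,4) = 105.
Column 4 must total 495; the given cells sum to 366, so (4,4) = 129.
From main diagonal, 495 − (114 + 69 + 99 + 129) gives (5,5) = 84.
Anti-diagonal: 96 + 105 + 99 + 102 + ? = 495, so (4,2) = 93.
From row 5, 495 − (102 + 120 + 66 + 84) gives (5,3) = 123.
Column 2 must total 495; the given cells sum to 363, so (1,2) = 132.
The remaining cell in column 5 is (3,5) = 495 − 360 = 135.
The remaining cell in row 1 is (1,3) = 495 − 420 = 75.
Using row 3: 81 + 99 + 117 + 135 + ? → (3,1) = 495 − 432 = 63.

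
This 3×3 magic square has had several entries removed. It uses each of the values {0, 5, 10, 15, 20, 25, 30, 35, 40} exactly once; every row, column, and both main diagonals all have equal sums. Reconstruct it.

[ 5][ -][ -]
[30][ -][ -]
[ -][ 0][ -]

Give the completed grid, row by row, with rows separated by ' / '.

The 9 entries sum to 180, so each line sums to 180/3 = 60.
Using column 1: 5 + 30 + ? → (3,1) = 60 − 35 = 25.
Row 3 needs 60; the known cells sum to 25, so (3,3) = 35.
From main diagonal, 60 − (5 + 35) gives (2,2) = 20.
Anti-diagonal: 20 + 25 + ? = 60, so (1,3) = 15.
From row 1, 60 − (5 + 15) gives (1,2) = 40.
Using row 2: 30 + 20 + ? → (2,3) = 60 − 50 = 10.

5 40 15 / 30 20 10 / 25 0 35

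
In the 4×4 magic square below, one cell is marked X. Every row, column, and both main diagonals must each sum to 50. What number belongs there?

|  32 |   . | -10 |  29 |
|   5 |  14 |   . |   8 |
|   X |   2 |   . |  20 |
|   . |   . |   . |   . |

Row 1: 32 + (-10) + 29 + ? = 50, so (1,2) = -1.
The remaining cell in row 2 is (2,3) = 50 − 27 = 23.
Using column 2: -1 + 14 + 2 + ? → (4,2) = 50 − 15 = 35.
Column 4 needs 50; the known cells sum to 57, so (4,4) = -7.
Using main diagonal: 32 + 14 + (-7) + ? → (3,3) = 50 − 39 = 11.
Anti-diagonal: 29 + 23 + 2 + ? = 50, so (4,1) = -4.
Using row 3: 2 + 11 + 20 + ? → (3,1) = 50 − 33 = 17.

17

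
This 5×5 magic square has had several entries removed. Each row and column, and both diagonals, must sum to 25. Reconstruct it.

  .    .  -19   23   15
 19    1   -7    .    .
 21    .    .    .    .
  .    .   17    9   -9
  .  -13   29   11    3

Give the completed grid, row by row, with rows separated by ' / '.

7 -1 -19 23 15 / 19 1 -7 -15 27 / 21 13 5 -3 -11 / -17 25 17 9 -9 / -5 -13 29 11 3

Row 5: -13 + 29 + 11 + 3 + ? = 25, so (5,1) = -5.
Using column 3: -19 + (-7) + 17 + 29 + ? → (3,3) = 25 − 20 = 5.
Main diagonal: 1 + 5 + 9 + 3 + ? = 25, so (1,1) = 7.
Using row 1: 7 + (-19) + 23 + 15 + ? → (1,2) = 25 − 26 = -1.
Column 1 needs 25; the known cells sum to 42, so (4,1) = -17.
Using row 4: -17 + 17 + 9 + (-9) + ? → (4,2) = 25 − 0 = 25.
Column 2: -1 + 1 + 25 + (-13) + ? = 25, so (3,2) = 13.
Anti-diagonal must total 25; the given cells sum to 40, so (2,4) = -15.
Row 2 needs 25; the known cells sum to -2, so (2,5) = 27.
Column 4 needs 25; the known cells sum to 28, so (3,4) = -3.
Column 5: 15 + 27 + (-9) + 3 + ? = 25, so (3,5) = -11.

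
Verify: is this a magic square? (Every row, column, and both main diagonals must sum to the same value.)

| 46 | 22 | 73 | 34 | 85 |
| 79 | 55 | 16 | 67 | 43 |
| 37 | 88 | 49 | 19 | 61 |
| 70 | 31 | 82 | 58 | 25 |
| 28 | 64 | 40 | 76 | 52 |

Row 1: 46 + 22 + 73 + 34 + 85 = 260.
Row 2: 79 + 55 + 16 + 67 + 43 = 260.
Row 3: 37 + 88 + 49 + 19 + 61 = 254.
Row 4: 70 + 31 + 82 + 58 + 25 = 266.
Row 5: 28 + 64 + 40 + 76 + 52 = 260.
Column 1: 46 + 79 + 37 + 70 + 28 = 260.
Column 2: 22 + 55 + 88 + 31 + 64 = 260.
Column 3: 73 + 16 + 49 + 82 + 40 = 260.
Column 4: 34 + 67 + 19 + 58 + 76 = 254.
Column 5: 85 + 43 + 61 + 25 + 52 = 266.
Main diagonal: 46 + 55 + 49 + 58 + 52 = 260.
Anti-diagonal: 85 + 67 + 49 + 31 + 28 = 260.

No — anti-diagonal sums to 260 but column 4 sums to 254.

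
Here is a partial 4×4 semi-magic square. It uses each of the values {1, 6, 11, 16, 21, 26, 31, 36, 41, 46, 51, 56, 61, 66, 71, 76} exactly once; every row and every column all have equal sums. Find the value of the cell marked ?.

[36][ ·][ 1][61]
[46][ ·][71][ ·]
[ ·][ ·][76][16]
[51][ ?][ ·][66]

The 16 entries sum to 616, so each line sums to 616/4 = 154.
From row 1, 154 − (36 + 1 + 61) gives (1,2) = 56.
From column 1, 154 − (36 + 46 + 51) gives (3,1) = 21.
Column 3 must total 154; the given cells sum to 148, so (4,3) = 6.
From column 4, 154 − (61 + 16 + 66) gives (2,4) = 11.
Row 2 must total 154; the given cells sum to 128, so (2,2) = 26.
Row 3: 21 + 76 + 16 + ? = 154, so (3,2) = 41.
From row 4, 154 − (51 + 6 + 66) gives (4,2) = 31.

31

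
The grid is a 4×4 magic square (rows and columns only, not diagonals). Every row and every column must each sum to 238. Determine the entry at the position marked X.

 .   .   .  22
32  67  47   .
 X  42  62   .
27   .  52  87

97

Row 2 must total 238; the given cells sum to 146, so (2,4) = 92.
Using row 4: 27 + 52 + 87 + ? → (4,2) = 238 − 166 = 72.
From column 2, 238 − (67 + 42 + 72) gives (1,2) = 57.
Column 3 must total 238; the given cells sum to 161, so (1,3) = 77.
Column 4 must total 238; the given cells sum to 201, so (3,4) = 37.
Row 1 needs 238; the known cells sum to 156, so (1,1) = 82.
Row 3 must total 238; the given cells sum to 141, so (3,1) = 97.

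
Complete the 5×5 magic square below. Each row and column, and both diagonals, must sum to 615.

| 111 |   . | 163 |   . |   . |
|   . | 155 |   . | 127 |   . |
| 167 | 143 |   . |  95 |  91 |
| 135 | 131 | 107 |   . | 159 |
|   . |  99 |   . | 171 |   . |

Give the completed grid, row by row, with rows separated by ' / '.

Row 3: 167 + 143 + 95 + 91 + ? = 615, so (3,3) = 119.
Row 4 must total 615; the given cells sum to 532, so (4,4) = 83.
Column 2: 155 + 143 + 131 + 99 + ? = 615, so (1,2) = 87.
The remaining cell in column 4 is (1,4) = 615 − 476 = 139.
Main diagonal needs 615; the known cells sum to 468, so (5,5) = 147.
Using row 1: 111 + 87 + 163 + 139 + ? → (1,5) = 615 − 500 = 115.
Column 5 needs 615; the known cells sum to 512, so (2,5) = 103.
From anti-diagonal, 615 − (115 + 127 + 119 + 131) gives (5,1) = 123.
From row 5, 615 − (123 + 99 + 171 + 147) gives (5,3) = 75.
Using column 1: 111 + 167 + 135 + 123 + ? → (2,1) = 615 − 536 = 79.
Column 3: 163 + 119 + 107 + 75 + ? = 615, so (2,3) = 151.

111 87 163 139 115 / 79 155 151 127 103 / 167 143 119 95 91 / 135 131 107 83 159 / 123 99 75 171 147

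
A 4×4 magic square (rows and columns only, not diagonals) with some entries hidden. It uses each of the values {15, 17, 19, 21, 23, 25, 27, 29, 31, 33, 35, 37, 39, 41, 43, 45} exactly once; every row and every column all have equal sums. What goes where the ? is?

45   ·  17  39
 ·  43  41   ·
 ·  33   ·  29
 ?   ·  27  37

The 16 entries sum to 480, so each line sums to 480/4 = 120.
Row 1 must total 120; the given cells sum to 101, so (1,2) = 19.
Column 2 must total 120; the given cells sum to 95, so (4,2) = 25.
Column 3 must total 120; the given cells sum to 85, so (3,3) = 35.
Column 4 must total 120; the given cells sum to 105, so (2,4) = 15.
Using row 2: 43 + 41 + 15 + ? → (2,1) = 120 − 99 = 21.
Row 3 must total 120; the given cells sum to 97, so (3,1) = 23.
Row 4: 25 + 27 + 37 + ? = 120, so (4,1) = 31.

31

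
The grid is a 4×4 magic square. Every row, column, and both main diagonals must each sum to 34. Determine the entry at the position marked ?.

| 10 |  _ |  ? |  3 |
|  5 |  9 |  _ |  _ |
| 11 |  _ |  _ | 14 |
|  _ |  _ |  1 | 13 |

15

Column 1 needs 34; the known cells sum to 26, so (4,1) = 8.
From column 4, 34 − (3 + 14 + 13) gives (2,4) = 4.
Main diagonal needs 34; the known cells sum to 32, so (3,3) = 2.
Using row 2: 5 + 9 + 4 + ? → (2,3) = 34 − 18 = 16.
From row 3, 34 − (11 + 2 + 14) gives (3,2) = 7.
Using row 4: 8 + 1 + 13 + ? → (4,2) = 34 − 22 = 12.
The remaining cell in column 2 is (1,2) = 34 − 28 = 6.
Column 3: 16 + 2 + 1 + ? = 34, so (1,3) = 15.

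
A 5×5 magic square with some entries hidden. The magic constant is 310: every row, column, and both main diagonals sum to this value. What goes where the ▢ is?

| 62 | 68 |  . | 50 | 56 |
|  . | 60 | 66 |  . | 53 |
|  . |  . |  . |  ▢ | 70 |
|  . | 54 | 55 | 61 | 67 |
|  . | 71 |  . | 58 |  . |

Row 1: 62 + 68 + 50 + 56 + ? = 310, so (1,3) = 74.
Row 4: 54 + 55 + 61 + 67 + ? = 310, so (4,1) = 73.
The remaining cell in column 2 is (3,2) = 310 − 253 = 57.
Column 5 needs 310; the known cells sum to 246, so (5,5) = 64.
The remaining cell in main diagonal is (3,3) = 310 − 247 = 63.
Column 3: 74 + 66 + 63 + 55 + ? = 310, so (5,3) = 52.
From row 5, 310 − (71 + 52 + 58 + 64) gives (5,1) = 65.
From anti-diagonal, 310 − (56 + 63 + 54 + 65) gives (2,4) = 72.
The remaining cell in row 2 is (2,1) = 310 − 251 = 59.
From column 1, 310 − (62 + 59 + 73 + 65) gives (3,1) = 51.
The remaining cell in column 4 is (3,4) = 310 − 241 = 69.

69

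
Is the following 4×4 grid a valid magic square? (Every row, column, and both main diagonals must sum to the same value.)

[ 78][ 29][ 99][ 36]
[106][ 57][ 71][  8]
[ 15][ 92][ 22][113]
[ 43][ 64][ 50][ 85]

Row 1: 78 + 29 + 99 + 36 = 242.
Row 2: 106 + 57 + 71 + 8 = 242.
Row 3: 15 + 92 + 22 + 113 = 242.
Row 4: 43 + 64 + 50 + 85 = 242.
Column 1: 78 + 106 + 15 + 43 = 242.
Column 2: 29 + 57 + 92 + 64 = 242.
Column 3: 99 + 71 + 22 + 50 = 242.
Column 4: 36 + 8 + 113 + 85 = 242.
Main diagonal: 78 + 57 + 22 + 85 = 242.
Anti-diagonal: 36 + 71 + 92 + 43 = 242.
All lines sum to 242.

Yes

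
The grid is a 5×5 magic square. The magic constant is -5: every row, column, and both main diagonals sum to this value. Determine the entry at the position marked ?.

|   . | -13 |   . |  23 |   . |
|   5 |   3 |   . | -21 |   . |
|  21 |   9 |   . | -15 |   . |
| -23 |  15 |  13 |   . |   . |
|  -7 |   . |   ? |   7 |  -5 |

19

From column 1, -5 − (5 + 21 + (-23) + (-7)) gives (1,1) = -1.
From column 2, -5 − (-13 + 3 + 9 + 15) gives (5,2) = -19.
From column 4, -5 − (23 + (-21) + (-15) + 7) gives (4,4) = 1.
Main diagonal needs -5; the known cells sum to -2, so (3,3) = -3.
Using anti-diagonal: -21 + (-3) + 15 + (-7) + ? → (1,5) = -5 − (-16) = 11.
Row 1 must total -5; the given cells sum to 20, so (1,3) = -25.
Using row 3: 21 + 9 + (-3) + (-15) + ? → (3,5) = -5 − 12 = -17.
The remaining cell in row 4 is (4,5) = -5 − 6 = -11.
Using row 5: -7 + (-19) + 7 + (-5) + ? → (5,3) = -5 − (-24) = 19.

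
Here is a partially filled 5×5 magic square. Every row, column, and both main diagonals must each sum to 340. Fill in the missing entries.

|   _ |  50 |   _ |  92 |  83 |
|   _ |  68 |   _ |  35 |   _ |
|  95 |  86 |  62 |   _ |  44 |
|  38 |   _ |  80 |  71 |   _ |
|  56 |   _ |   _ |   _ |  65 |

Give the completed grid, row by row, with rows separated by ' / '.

74 50 41 92 83 / 77 68 59 35 101 / 95 86 62 53 44 / 38 104 80 71 47 / 56 32 98 89 65

Using row 3: 95 + 86 + 62 + 44 + ? → (3,4) = 340 − 287 = 53.
Column 4 needs 340; the known cells sum to 251, so (5,4) = 89.
Main diagonal: 68 + 62 + 71 + 65 + ? = 340, so (1,1) = 74.
Anti-diagonal must total 340; the given cells sum to 236, so (4,2) = 104.
Row 1 must total 340; the given cells sum to 299, so (1,3) = 41.
Row 4 needs 340; the known cells sum to 293, so (4,5) = 47.
Column 1: 74 + 95 + 38 + 56 + ? = 340, so (2,1) = 77.
Column 2 needs 340; the known cells sum to 308, so (5,2) = 32.
From column 5, 340 − (83 + 44 + 47 + 65) gives (2,5) = 101.
Row 2 must total 340; the given cells sum to 281, so (2,3) = 59.
From row 5, 340 − (56 + 32 + 89 + 65) gives (5,3) = 98.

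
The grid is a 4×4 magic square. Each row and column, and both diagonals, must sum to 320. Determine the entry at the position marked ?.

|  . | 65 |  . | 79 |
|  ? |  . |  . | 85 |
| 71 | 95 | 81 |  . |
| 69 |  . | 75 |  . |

91

The remaining cell in row 3 is (3,4) = 320 − 247 = 73.
The remaining cell in column 4 is (4,4) = 320 − 237 = 83.
Anti-diagonal: 79 + 95 + 69 + ? = 320, so (2,3) = 77.
Row 4 needs 320; the known cells sum to 227, so (4,2) = 93.
From column 2, 320 − (65 + 95 + 93) gives (2,2) = 67.
Using column 3: 77 + 81 + 75 + ? → (1,3) = 320 − 233 = 87.
From main diagonal, 320 − (67 + 81 + 83) gives (1,1) = 89.
The remaining cell in row 2 is (2,1) = 320 − 229 = 91.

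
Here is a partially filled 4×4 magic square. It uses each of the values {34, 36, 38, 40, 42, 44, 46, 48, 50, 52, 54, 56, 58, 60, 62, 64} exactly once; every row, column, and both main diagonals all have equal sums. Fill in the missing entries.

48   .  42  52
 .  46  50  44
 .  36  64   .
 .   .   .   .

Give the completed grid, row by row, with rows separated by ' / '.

48 54 42 52 / 56 46 50 44 / 34 36 64 62 / 58 60 40 38

The 16 entries sum to 784, so each line sums to 784/4 = 196.
From row 1, 196 − (48 + 42 + 52) gives (1,2) = 54.
Row 2: 46 + 50 + 44 + ? = 196, so (2,1) = 56.
Using column 2: 54 + 46 + 36 + ? → (4,2) = 196 − 136 = 60.
Column 3 must total 196; the given cells sum to 156, so (4,3) = 40.
Main diagonal must total 196; the given cells sum to 158, so (4,4) = 38.
Using anti-diagonal: 52 + 50 + 36 + ? → (4,1) = 196 − 138 = 58.
Using column 1: 48 + 56 + 58 + ? → (3,1) = 196 − 162 = 34.
Using column 4: 52 + 44 + 38 + ? → (3,4) = 196 − 134 = 62.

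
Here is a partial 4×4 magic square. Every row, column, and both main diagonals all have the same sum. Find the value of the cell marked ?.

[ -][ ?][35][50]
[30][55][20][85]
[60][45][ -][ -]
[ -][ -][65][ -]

Row 2 is complete and sums to 190; that is the magic constant.
Column 3 needs 190; the known cells sum to 120, so (3,3) = 70.
From anti-diagonal, 190 − (50 + 20 + 45) gives (4,1) = 75.
Using row 3: 60 + 45 + 70 + ? → (3,4) = 190 − 175 = 15.
Column 1: 30 + 60 + 75 + ? = 190, so (1,1) = 25.
Column 4: 50 + 85 + 15 + ? = 190, so (4,4) = 40.
The remaining cell in row 1 is (1,2) = 190 − 110 = 80.

80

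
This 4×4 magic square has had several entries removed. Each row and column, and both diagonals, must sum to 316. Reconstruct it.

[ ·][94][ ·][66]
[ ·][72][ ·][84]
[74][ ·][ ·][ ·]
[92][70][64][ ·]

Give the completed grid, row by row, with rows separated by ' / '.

68 94 88 66 / 82 72 78 84 / 74 80 86 76 / 92 70 64 90

From row 4, 316 − (92 + 70 + 64) gives (4,4) = 90.
Using column 2: 94 + 72 + 70 + ? → (3,2) = 316 − 236 = 80.
Using column 4: 66 + 84 + 90 + ? → (3,4) = 316 − 240 = 76.
The remaining cell in anti-diagonal is (2,3) = 316 − 238 = 78.
Row 2: 72 + 78 + 84 + ? = 316, so (2,1) = 82.
Row 3 needs 316; the known cells sum to 230, so (3,3) = 86.
Column 1 must total 316; the given cells sum to 248, so (1,1) = 68.
Column 3 must total 316; the given cells sum to 228, so (1,3) = 88.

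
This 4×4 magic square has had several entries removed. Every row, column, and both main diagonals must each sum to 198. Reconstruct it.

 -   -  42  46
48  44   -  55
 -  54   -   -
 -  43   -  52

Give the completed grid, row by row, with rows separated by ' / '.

53 57 42 46 / 48 44 51 55 / 50 54 49 45 / 47 43 56 52

The remaining cell in row 2 is (2,3) = 198 − 147 = 51.
The remaining cell in column 2 is (1,2) = 198 − 141 = 57.
Column 4 needs 198; the known cells sum to 153, so (3,4) = 45.
The remaining cell in anti-diagonal is (4,1) = 198 − 151 = 47.
Row 1 must total 198; the given cells sum to 145, so (1,1) = 53.
Row 4 must total 198; the given cells sum to 142, so (4,3) = 56.
Column 1 must total 198; the given cells sum to 148, so (3,1) = 50.
Column 3 needs 198; the known cells sum to 149, so (3,3) = 49.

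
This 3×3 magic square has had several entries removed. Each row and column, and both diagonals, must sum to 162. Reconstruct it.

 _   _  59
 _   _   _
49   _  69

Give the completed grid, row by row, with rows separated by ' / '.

Row 3 must total 162; the given cells sum to 118, so (3,2) = 44.
Column 3: 59 + 69 + ? = 162, so (2,3) = 34.
The remaining cell in anti-diagonal is (2,2) = 162 − 108 = 54.
Row 2 needs 162; the known cells sum to 88, so (2,1) = 74.
Column 1 needs 162; the known cells sum to 123, so (1,1) = 39.
Column 2 must total 162; the given cells sum to 98, so (1,2) = 64.

39 64 59 / 74 54 34 / 49 44 69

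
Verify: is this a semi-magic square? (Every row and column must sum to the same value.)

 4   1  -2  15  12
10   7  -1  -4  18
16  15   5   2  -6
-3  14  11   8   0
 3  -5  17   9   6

Row 1: 4 + 1 + (-2) + 15 + 12 = 30.
Row 2: 10 + 7 + (-1) + (-4) + 18 = 30.
Row 3: 16 + 15 + 5 + 2 + (-6) = 32.
Row 4: -3 + 14 + 11 + 8 + 0 = 30.
Row 5: 3 + (-5) + 17 + 9 + 6 = 30.
Column 1: 4 + 10 + 16 + (-3) + 3 = 30.
Column 2: 1 + 7 + 15 + 14 + (-5) = 32.
Column 3: -2 + (-1) + 5 + 11 + 17 = 30.
Column 4: 15 + (-4) + 2 + 8 + 9 = 30.
Column 5: 12 + 18 + (-6) + 0 + 6 = 30.

No — column 2 sums to 32 but column 5 sums to 30.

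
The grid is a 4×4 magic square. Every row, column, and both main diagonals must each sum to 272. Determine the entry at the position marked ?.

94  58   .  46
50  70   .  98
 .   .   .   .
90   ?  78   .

From row 1, 272 − (94 + 58 + 46) gives (1,3) = 74.
Using row 2: 50 + 70 + 98 + ? → (2,3) = 272 − 218 = 54.
Column 1: 94 + 50 + 90 + ? = 272, so (3,1) = 38.
From column 3, 272 − (74 + 54 + 78) gives (3,3) = 66.
The remaining cell in main diagonal is (4,4) = 272 − 230 = 42.
Anti-diagonal: 46 + 54 + 90 + ? = 272, so (3,2) = 82.
The remaining cell in row 3 is (3,4) = 272 − 186 = 86.
Using row 4: 90 + 78 + 42 + ? → (4,2) = 272 − 210 = 62.

62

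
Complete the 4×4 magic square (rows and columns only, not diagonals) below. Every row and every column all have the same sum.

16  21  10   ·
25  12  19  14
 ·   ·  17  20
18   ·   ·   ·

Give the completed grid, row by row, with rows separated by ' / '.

Row 2 is already complete: 25 + 12 + 19 + 14 = 70, so that is the magic constant.
The remaining cell in row 1 is (1,4) = 70 − 47 = 23.
The remaining cell in column 1 is (3,1) = 70 − 59 = 11.
The remaining cell in column 3 is (4,3) = 70 − 46 = 24.
The remaining cell in column 4 is (4,4) = 70 − 57 = 13.
Using row 3: 11 + 17 + 20 + ? → (3,2) = 70 − 48 = 22.
Using row 4: 18 + 24 + 13 + ? → (4,2) = 70 − 55 = 15.

16 21 10 23 / 25 12 19 14 / 11 22 17 20 / 18 15 24 13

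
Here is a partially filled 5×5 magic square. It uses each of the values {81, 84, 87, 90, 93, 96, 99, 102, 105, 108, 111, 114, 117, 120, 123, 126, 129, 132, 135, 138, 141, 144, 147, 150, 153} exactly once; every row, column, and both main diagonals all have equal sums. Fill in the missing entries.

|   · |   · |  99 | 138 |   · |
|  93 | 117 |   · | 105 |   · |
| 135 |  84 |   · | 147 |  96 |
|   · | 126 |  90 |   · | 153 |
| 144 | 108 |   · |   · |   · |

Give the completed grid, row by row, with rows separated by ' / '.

111 150 99 138 87 / 93 117 141 105 129 / 135 84 123 147 96 / 102 126 90 114 153 / 144 108 132 81 120

The 25 entries sum to 2925, so each line sums to 2925/5 = 585.
Row 3 needs 585; the known cells sum to 462, so (3,3) = 123.
From column 2, 585 − (117 + 84 + 126 + 108) gives (1,2) = 150.
From anti-diagonal, 585 − (105 + 123 + 126 + 144) gives (1,5) = 87.
Row 1: 150 + 99 + 138 + 87 + ? = 585, so (1,1) = 111.
Column 1 must total 585; the given cells sum to 483, so (4,1) = 102.
Using row 4: 102 + 126 + 90 + 153 + ? → (4,4) = 585 − 471 = 114.
Using column 4: 138 + 105 + 147 + 114 + ? → (5,4) = 585 − 504 = 81.
Main diagonal must total 585; the given cells sum to 465, so (5,5) = 120.
Using row 5: 144 + 108 + 81 + 120 + ? → (5,3) = 585 − 453 = 132.
The remaining cell in column 3 is (2,3) = 585 − 444 = 141.
Using column 5: 87 + 96 + 153 + 120 + ? → (2,5) = 585 − 456 = 129.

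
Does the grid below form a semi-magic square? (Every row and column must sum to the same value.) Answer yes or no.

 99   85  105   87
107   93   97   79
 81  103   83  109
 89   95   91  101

Yes

Row 1: 99 + 85 + 105 + 87 = 376.
Row 2: 107 + 93 + 97 + 79 = 376.
Row 3: 81 + 103 + 83 + 109 = 376.
Row 4: 89 + 95 + 91 + 101 = 376.
Column 1: 99 + 107 + 81 + 89 = 376.
Column 2: 85 + 93 + 103 + 95 = 376.
Column 3: 105 + 97 + 83 + 91 = 376.
Column 4: 87 + 79 + 109 + 101 = 376.
All lines sum to 376.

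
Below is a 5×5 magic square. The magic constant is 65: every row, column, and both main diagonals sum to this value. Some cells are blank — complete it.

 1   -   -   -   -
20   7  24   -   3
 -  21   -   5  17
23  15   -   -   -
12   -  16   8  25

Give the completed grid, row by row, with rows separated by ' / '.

The remaining cell in row 2 is (2,4) = 65 − 54 = 11.
Row 5: 12 + 16 + 8 + 25 + ? = 65, so (5,2) = 4.
From column 1, 65 − (1 + 20 + 23 + 12) gives (3,1) = 9.
From column 2, 65 − (7 + 21 + 15 + 4) gives (1,2) = 18.
The remaining cell in row 3 is (3,3) = 65 − 52 = 13.
Main diagonal: 1 + 7 + 13 + 25 + ? = 65, so (4,4) = 19.
From anti-diagonal, 65 − (11 + 13 + 15 + 12) gives (1,5) = 14.
Using column 4: 11 + 5 + 19 + 8 + ? → (1,4) = 65 − 43 = 22.
Column 5 must total 65; the given cells sum to 59, so (4,5) = 6.
From row 1, 65 − (1 + 18 + 22 + 14) gives (1,3) = 10.
Row 4: 23 + 15 + 19 + 6 + ? = 65, so (4,3) = 2.

1 18 10 22 14 / 20 7 24 11 3 / 9 21 13 5 17 / 23 15 2 19 6 / 12 4 16 8 25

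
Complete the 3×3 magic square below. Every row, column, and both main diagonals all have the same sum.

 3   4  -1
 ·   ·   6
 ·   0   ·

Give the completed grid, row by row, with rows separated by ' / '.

Row 1 is already complete: 3 + 4 + -1 = 6, so that is the magic constant.
From column 2, 6 − (4 + 0) gives (2,2) = 2.
Using column 3: -1 + 6 + ? → (3,3) = 6 − 5 = 1.
The remaining cell in anti-diagonal is (3,1) = 6 − 1 = 5.
Row 2 must total 6; the given cells sum to 8, so (2,1) = -2.

3 4 -1 / -2 2 6 / 5 0 1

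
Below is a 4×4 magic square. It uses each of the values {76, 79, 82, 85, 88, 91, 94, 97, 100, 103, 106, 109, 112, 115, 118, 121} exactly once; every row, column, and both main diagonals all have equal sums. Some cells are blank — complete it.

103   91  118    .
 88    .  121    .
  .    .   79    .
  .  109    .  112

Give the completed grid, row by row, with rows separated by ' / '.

103 91 118 82 / 88 100 121 85 / 106 94 79 115 / 97 109 76 112

The 16 entries sum to 1576, so each line sums to 1576/4 = 394.
Row 1: 103 + 91 + 118 + ? = 394, so (1,4) = 82.
Column 3 must total 394; the given cells sum to 318, so (4,3) = 76.
Using main diagonal: 103 + 79 + 112 + ? → (2,2) = 394 − 294 = 100.
Using row 2: 88 + 100 + 121 + ? → (2,4) = 394 − 309 = 85.
Using row 4: 109 + 76 + 112 + ? → (4,1) = 394 − 297 = 97.
Column 1 must total 394; the given cells sum to 288, so (3,1) = 106.
Column 2: 91 + 100 + 109 + ? = 394, so (3,2) = 94.
Using column 4: 82 + 85 + 112 + ? → (3,4) = 394 − 279 = 115.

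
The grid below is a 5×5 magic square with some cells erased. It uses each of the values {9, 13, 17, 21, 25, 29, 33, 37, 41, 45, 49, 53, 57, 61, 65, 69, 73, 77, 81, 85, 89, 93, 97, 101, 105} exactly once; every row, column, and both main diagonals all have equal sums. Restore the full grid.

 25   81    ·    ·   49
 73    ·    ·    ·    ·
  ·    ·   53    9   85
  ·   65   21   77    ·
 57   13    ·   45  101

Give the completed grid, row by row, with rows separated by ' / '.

The 25 entries sum to 1425, so each line sums to 1425/5 = 285.
From row 5, 285 − (57 + 13 + 45 + 101) gives (5,3) = 69.
Main diagonal: 25 + 53 + 77 + 101 + ? = 285, so (2,2) = 29.
Anti-diagonal must total 285; the given cells sum to 224, so (2,4) = 61.
Column 2 must total 285; the given cells sum to 188, so (3,2) = 97.
Column 4 must total 285; the given cells sum to 192, so (1,4) = 93.
Using row 1: 25 + 81 + 93 + 49 + ? → (1,3) = 285 − 248 = 37.
Using row 3: 97 + 53 + 9 + 85 + ? → (3,1) = 285 − 244 = 41.
Using column 1: 25 + 73 + 41 + 57 + ? → (4,1) = 285 − 196 = 89.
Using column 3: 37 + 53 + 21 + 69 + ? → (2,3) = 285 − 180 = 105.
Row 2: 73 + 29 + 105 + 61 + ? = 285, so (2,5) = 17.
Row 4 must total 285; the given cells sum to 252, so (4,5) = 33.

25 81 37 93 49 / 73 29 105 61 17 / 41 97 53 9 85 / 89 65 21 77 33 / 57 13 69 45 101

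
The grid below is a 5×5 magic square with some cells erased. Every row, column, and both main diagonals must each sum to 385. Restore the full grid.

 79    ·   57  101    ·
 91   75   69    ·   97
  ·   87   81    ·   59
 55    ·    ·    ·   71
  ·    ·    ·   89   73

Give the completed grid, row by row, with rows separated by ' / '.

The remaining cell in row 2 is (2,4) = 385 − 332 = 53.
Column 5 must total 385; the given cells sum to 300, so (1,5) = 85.
The remaining cell in main diagonal is (4,4) = 385 − 308 = 77.
The remaining cell in row 1 is (1,2) = 385 − 322 = 63.
From column 4, 385 − (101 + 53 + 77 + 89) gives (3,4) = 65.
Row 3 must total 385; the given cells sum to 292, so (3,1) = 93.
Column 1 must total 385; the given cells sum to 318, so (5,1) = 67.
Using anti-diagonal: 85 + 53 + 81 + 67 + ? → (4,2) = 385 − 286 = 99.
Using row 4: 55 + 99 + 77 + 71 + ? → (4,3) = 385 − 302 = 83.
Using column 2: 63 + 75 + 87 + 99 + ? → (5,2) = 385 − 324 = 61.
Using column 3: 57 + 69 + 81 + 83 + ? → (5,3) = 385 − 290 = 95.

79 63 57 101 85 / 91 75 69 53 97 / 93 87 81 65 59 / 55 99 83 77 71 / 67 61 95 89 73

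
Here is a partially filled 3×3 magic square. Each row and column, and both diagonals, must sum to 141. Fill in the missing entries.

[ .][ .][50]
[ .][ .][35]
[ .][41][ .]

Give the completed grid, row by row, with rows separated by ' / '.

38 53 50 / 59 47 35 / 44 41 56

Column 3: 50 + 35 + ? = 141, so (3,3) = 56.
The remaining cell in row 3 is (3,1) = 141 − 97 = 44.
Anti-diagonal must total 141; the given cells sum to 94, so (2,2) = 47.
The remaining cell in row 2 is (2,1) = 141 − 82 = 59.
Column 1 needs 141; the known cells sum to 103, so (1,1) = 38.
Column 2 needs 141; the known cells sum to 88, so (1,2) = 53.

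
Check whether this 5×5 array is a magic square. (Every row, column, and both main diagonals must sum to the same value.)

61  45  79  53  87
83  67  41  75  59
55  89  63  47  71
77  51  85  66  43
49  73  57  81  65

Row 1: 61 + 45 + 79 + 53 + 87 = 325.
Row 2: 83 + 67 + 41 + 75 + 59 = 325.
Row 3: 55 + 89 + 63 + 47 + 71 = 325.
Row 4: 77 + 51 + 85 + 66 + 43 = 322.
Row 5: 49 + 73 + 57 + 81 + 65 = 325.
Column 1: 61 + 83 + 55 + 77 + 49 = 325.
Column 2: 45 + 67 + 89 + 51 + 73 = 325.
Column 3: 79 + 41 + 63 + 85 + 57 = 325.
Column 4: 53 + 75 + 47 + 66 + 81 = 322.
Column 5: 87 + 59 + 71 + 43 + 65 = 325.
Main diagonal: 61 + 67 + 63 + 66 + 65 = 322.
Anti-diagonal: 87 + 75 + 63 + 51 + 49 = 325.

No — column 4 sums to 322 but column 5 sums to 325.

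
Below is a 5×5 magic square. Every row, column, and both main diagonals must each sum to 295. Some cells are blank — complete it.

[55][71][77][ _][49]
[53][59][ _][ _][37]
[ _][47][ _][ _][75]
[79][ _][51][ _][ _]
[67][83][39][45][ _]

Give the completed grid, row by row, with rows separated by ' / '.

Row 1 needs 295; the known cells sum to 252, so (1,4) = 43.
The remaining cell in row 5 is (5,5) = 295 − 234 = 61.
The remaining cell in column 1 is (3,1) = 295 − 254 = 41.
Column 2 must total 295; the given cells sum to 260, so (4,2) = 35.
Column 5 needs 295; the known cells sum to 222, so (4,5) = 73.
From row 4, 295 − (79 + 35 + 51 + 73) gives (4,4) = 57.
Main diagonal needs 295; the known cells sum to 232, so (3,3) = 63.
Anti-diagonal must total 295; the given cells sum to 214, so (2,4) = 81.
Using row 2: 53 + 59 + 81 + 37 + ? → (2,3) = 295 − 230 = 65.
Using row 3: 41 + 47 + 63 + 75 + ? → (3,4) = 295 − 226 = 69.

55 71 77 43 49 / 53 59 65 81 37 / 41 47 63 69 75 / 79 35 51 57 73 / 67 83 39 45 61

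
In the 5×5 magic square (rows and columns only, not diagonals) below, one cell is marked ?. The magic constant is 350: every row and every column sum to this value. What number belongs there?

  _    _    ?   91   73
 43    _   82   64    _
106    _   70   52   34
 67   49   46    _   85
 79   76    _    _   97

94

Row 3: 106 + 70 + 52 + 34 + ? = 350, so (3,2) = 88.
The remaining cell in row 4 is (4,4) = 350 − 247 = 103.
Column 1 needs 350; the known cells sum to 295, so (1,1) = 55.
From column 4, 350 − (91 + 64 + 52 + 103) gives (5,4) = 40.
Using column 5: 73 + 34 + 85 + 97 + ? → (2,5) = 350 − 289 = 61.
From row 2, 350 − (43 + 82 + 64 + 61) gives (2,2) = 100.
Row 5 needs 350; the known cells sum to 292, so (5,3) = 58.
From column 2, 350 − (100 + 88 + 49 + 76) gives (1,2) = 37.
Column 3: 82 + 70 + 46 + 58 + ? = 350, so (1,3) = 94.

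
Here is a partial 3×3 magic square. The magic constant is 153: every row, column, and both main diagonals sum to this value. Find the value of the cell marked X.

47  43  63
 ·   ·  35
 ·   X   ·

59

Column 3 needs 153; the known cells sum to 98, so (3,3) = 55.
The remaining cell in main diagonal is (2,2) = 153 − 102 = 51.
Anti-diagonal: 63 + 51 + ? = 153, so (3,1) = 39.
The remaining cell in row 2 is (2,1) = 153 − 86 = 67.
From row 3, 153 − (39 + 55) gives (3,2) = 59.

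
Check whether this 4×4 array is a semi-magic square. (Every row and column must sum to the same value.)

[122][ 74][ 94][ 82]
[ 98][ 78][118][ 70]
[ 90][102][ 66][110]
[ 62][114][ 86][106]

Row 1: 122 + 74 + 94 + 82 = 372.
Row 2: 98 + 78 + 118 + 70 = 364.
Row 3: 90 + 102 + 66 + 110 = 368.
Row 4: 62 + 114 + 86 + 106 = 368.
Column 1: 122 + 98 + 90 + 62 = 372.
Column 2: 74 + 78 + 102 + 114 = 368.
Column 3: 94 + 118 + 66 + 86 = 364.
Column 4: 82 + 70 + 110 + 106 = 368.

No — column 4 sums to 368 but row 1 sums to 372.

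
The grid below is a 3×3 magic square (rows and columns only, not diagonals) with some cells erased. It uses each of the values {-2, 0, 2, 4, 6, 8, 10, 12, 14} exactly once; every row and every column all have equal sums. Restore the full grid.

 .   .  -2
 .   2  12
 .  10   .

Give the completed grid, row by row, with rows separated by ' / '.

The 9 entries sum to 54, so each line sums to 54/3 = 18.
Using row 2: 2 + 12 + ? → (2,1) = 18 − 14 = 4.
The remaining cell in column 2 is (1,2) = 18 − 12 = 6.
The remaining cell in column 3 is (3,3) = 18 − 10 = 8.
Using row 1: 6 + (-2) + ? → (1,1) = 18 − 4 = 14.
The remaining cell in row 3 is (3,1) = 18 − 18 = 0.

14 6 -2 / 4 2 12 / 0 10 8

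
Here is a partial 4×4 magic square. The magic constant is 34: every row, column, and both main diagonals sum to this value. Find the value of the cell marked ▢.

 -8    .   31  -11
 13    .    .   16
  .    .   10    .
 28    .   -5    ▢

Using row 1: -8 + 31 + (-11) + ? → (1,2) = 34 − 12 = 22.
Column 1: -8 + 13 + 28 + ? = 34, so (3,1) = 1.
Column 3 needs 34; the known cells sum to 36, so (2,3) = -2.
The remaining cell in anti-diagonal is (3,2) = 34 − 15 = 19.
The remaining cell in row 2 is (2,2) = 34 − 27 = 7.
Row 3: 1 + 19 + 10 + ? = 34, so (3,4) = 4.
Column 2: 22 + 7 + 19 + ? = 34, so (4,2) = -14.
Column 4: -11 + 16 + 4 + ? = 34, so (4,4) = 25.

25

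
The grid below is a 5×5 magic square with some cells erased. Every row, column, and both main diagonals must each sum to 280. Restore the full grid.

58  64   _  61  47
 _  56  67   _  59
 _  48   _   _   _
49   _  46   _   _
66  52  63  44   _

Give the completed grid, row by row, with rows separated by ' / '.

Row 1 needs 280; the known cells sum to 230, so (1,3) = 50.
Row 5 must total 280; the given cells sum to 225, so (5,5) = 55.
The remaining cell in column 2 is (4,2) = 280 − 220 = 60.
From column 3, 280 − (50 + 67 + 46 + 63) gives (3,3) = 54.
Main diagonal: 58 + 56 + 54 + 55 + ? = 280, so (4,4) = 57.
Using anti-diagonal: 47 + 54 + 60 + 66 + ? → (2,4) = 280 − 227 = 53.
From row 2, 280 − (56 + 67 + 53 + 59) gives (2,1) = 45.
Row 4 needs 280; the known cells sum to 212, so (4,5) = 68.
The remaining cell in column 1 is (3,1) = 280 − 218 = 62.
Column 4: 61 + 53 + 57 + 44 + ? = 280, so (3,4) = 65.
From column 5, 280 − (47 + 59 + 68 + 55) gives (3,5) = 51.

58 64 50 61 47 / 45 56 67 53 59 / 62 48 54 65 51 / 49 60 46 57 68 / 66 52 63 44 55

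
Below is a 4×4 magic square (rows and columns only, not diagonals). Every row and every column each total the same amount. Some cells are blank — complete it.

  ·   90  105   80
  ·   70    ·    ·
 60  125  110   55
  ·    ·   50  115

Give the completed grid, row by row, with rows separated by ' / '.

75 90 105 80 / 95 70 85 100 / 60 125 110 55 / 120 65 50 115

Row 3 is already complete: 60 + 125 + 110 + 55 = 350, so that is the magic constant.
Row 1 needs 350; the known cells sum to 275, so (1,1) = 75.
Column 2 must total 350; the given cells sum to 285, so (4,2) = 65.
From column 3, 350 − (105 + 110 + 50) gives (2,3) = 85.
From column 4, 350 − (80 + 55 + 115) gives (2,4) = 100.
Row 2 must total 350; the given cells sum to 255, so (2,1) = 95.
Row 4 must total 350; the given cells sum to 230, so (4,1) = 120.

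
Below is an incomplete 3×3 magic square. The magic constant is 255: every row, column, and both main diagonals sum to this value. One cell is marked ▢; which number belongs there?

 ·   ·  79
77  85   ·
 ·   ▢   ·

81

Row 2: 77 + 85 + ? = 255, so (2,3) = 93.
Column 3 must total 255; the given cells sum to 172, so (3,3) = 83.
The remaining cell in main diagonal is (1,1) = 255 − 168 = 87.
From anti-diagonal, 255 − (79 + 85) gives (3,1) = 91.
From row 1, 255 − (87 + 79) gives (1,2) = 89.
The remaining cell in row 3 is (3,2) = 255 − 174 = 81.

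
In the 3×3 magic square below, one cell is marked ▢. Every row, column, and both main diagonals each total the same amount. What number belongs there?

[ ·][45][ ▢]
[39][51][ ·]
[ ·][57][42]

48

Column 2 is complete and sums to 153; that is the magic constant.
Using row 2: 39 + 51 + ? → (2,3) = 153 − 90 = 63.
From row 3, 153 − (57 + 42) gives (3,1) = 54.
Column 1 must total 153; the given cells sum to 93, so (1,1) = 60.
Using column 3: 63 + 42 + ? → (1,3) = 153 − 105 = 48.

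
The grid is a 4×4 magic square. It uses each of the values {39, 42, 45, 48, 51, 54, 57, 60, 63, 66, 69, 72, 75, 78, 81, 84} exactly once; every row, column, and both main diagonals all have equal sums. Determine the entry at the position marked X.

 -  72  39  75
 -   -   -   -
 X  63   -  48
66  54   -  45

51

The 16 entries sum to 984, so each line sums to 984/4 = 246.
Row 1 needs 246; the known cells sum to 186, so (1,1) = 60.
The remaining cell in row 4 is (4,3) = 246 − 165 = 81.
Column 2 must total 246; the given cells sum to 189, so (2,2) = 57.
The remaining cell in column 4 is (2,4) = 246 − 168 = 78.
The remaining cell in main diagonal is (3,3) = 246 − 162 = 84.
The remaining cell in anti-diagonal is (2,3) = 246 − 204 = 42.
The remaining cell in row 2 is (2,1) = 246 − 177 = 69.
Using row 3: 63 + 84 + 48 + ? → (3,1) = 246 − 195 = 51.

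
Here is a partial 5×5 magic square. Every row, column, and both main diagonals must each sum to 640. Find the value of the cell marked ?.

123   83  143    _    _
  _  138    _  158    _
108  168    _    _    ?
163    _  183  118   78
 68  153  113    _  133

Row 4: 163 + 183 + 118 + 78 + ? = 640, so (4,2) = 98.
Row 5 needs 640; the known cells sum to 467, so (5,4) = 173.
From column 1, 640 − (123 + 108 + 163 + 68) gives (2,1) = 178.
The remaining cell in main diagonal is (3,3) = 640 − 512 = 128.
Anti-diagonal needs 640; the known cells sum to 452, so (1,5) = 188.
Row 1 needs 640; the known cells sum to 537, so (1,4) = 103.
The remaining cell in column 3 is (2,3) = 640 − 567 = 73.
From column 4, 640 − (103 + 158 + 118 + 173) gives (3,4) = 88.
From row 2, 640 − (178 + 138 + 73 + 158) gives (2,5) = 93.
Row 3 needs 640; the known cells sum to 492, so (3,5) = 148.

148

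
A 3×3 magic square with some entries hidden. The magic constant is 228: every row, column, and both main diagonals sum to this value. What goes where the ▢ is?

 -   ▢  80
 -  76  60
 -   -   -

Using row 2: 76 + 60 + ? → (2,1) = 228 − 136 = 92.
Using column 3: 80 + 60 + ? → (3,3) = 228 − 140 = 88.
Main diagonal must total 228; the given cells sum to 164, so (1,1) = 64.
The remaining cell in anti-diagonal is (3,1) = 228 − 156 = 72.
The remaining cell in row 1 is (1,2) = 228 − 144 = 84.

84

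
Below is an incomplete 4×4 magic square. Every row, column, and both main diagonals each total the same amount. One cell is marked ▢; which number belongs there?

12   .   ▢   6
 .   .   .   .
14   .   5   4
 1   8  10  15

3

Row 4 is complete and sums to 34; that is the magic constant.
The remaining cell in row 3 is (3,2) = 34 − 23 = 11.
Column 1: 12 + 14 + 1 + ? = 34, so (2,1) = 7.
Using column 4: 6 + 4 + 15 + ? → (2,4) = 34 − 25 = 9.
From main diagonal, 34 − (12 + 5 + 15) gives (2,2) = 2.
Using anti-diagonal: 6 + 11 + 1 + ? → (2,3) = 34 − 18 = 16.
Column 2 must total 34; the given cells sum to 21, so (1,2) = 13.
Column 3 needs 34; the known cells sum to 31, so (1,3) = 3.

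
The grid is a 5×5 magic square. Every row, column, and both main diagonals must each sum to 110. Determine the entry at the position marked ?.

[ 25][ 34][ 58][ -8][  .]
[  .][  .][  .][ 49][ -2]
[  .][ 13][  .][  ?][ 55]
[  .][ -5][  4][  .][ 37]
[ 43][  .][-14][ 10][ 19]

31

Row 1: 25 + 34 + 58 + (-8) + ? = 110, so (1,5) = 1.
Row 5 needs 110; the known cells sum to 58, so (5,2) = 52.
Using column 2: 34 + 13 + (-5) + 52 + ? → (2,2) = 110 − 94 = 16.
Anti-diagonal must total 110; the given cells sum to 88, so (3,3) = 22.
From column 3, 110 − (58 + 22 + 4 + (-14)) gives (2,3) = 40.
Using main diagonal: 25 + 16 + 22 + 19 + ? → (4,4) = 110 − 82 = 28.
The remaining cell in row 2 is (2,1) = 110 − 103 = 7.
The remaining cell in row 4 is (4,1) = 110 − 64 = 46.
The remaining cell in column 1 is (3,1) = 110 − 121 = -11.
Using column 4: -8 + 49 + 28 + 10 + ? → (3,4) = 110 − 79 = 31.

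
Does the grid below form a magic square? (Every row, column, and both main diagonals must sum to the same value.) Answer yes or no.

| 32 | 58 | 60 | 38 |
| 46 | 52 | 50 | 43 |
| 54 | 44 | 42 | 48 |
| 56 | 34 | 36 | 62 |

Row 1: 32 + 58 + 60 + 38 = 188.
Row 2: 46 + 52 + 50 + 43 = 191.
Row 3: 54 + 44 + 42 + 48 = 188.
Row 4: 56 + 34 + 36 + 62 = 188.
Column 1: 32 + 46 + 54 + 56 = 188.
Column 2: 58 + 52 + 44 + 34 = 188.
Column 3: 60 + 50 + 42 + 36 = 188.
Column 4: 38 + 43 + 48 + 62 = 191.
Main diagonal: 32 + 52 + 42 + 62 = 188.
Anti-diagonal: 38 + 50 + 44 + 56 = 188.

No — column 2 sums to 188 but row 2 sums to 191.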